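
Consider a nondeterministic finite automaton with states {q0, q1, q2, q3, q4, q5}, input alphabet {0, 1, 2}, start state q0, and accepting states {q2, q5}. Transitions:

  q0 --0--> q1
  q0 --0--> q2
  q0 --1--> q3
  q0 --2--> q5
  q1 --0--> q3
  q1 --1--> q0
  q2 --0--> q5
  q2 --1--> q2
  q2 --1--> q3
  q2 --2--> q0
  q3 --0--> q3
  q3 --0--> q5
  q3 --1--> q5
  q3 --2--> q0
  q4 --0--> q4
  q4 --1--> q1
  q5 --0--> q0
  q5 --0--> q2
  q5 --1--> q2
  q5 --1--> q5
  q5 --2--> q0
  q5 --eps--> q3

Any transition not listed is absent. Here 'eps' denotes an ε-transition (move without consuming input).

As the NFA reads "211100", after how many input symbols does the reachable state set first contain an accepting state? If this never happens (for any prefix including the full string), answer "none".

Start in {q0}.
Read '2': q0→{q5}; union {q5}; ε-closure = {q3, q5}.
None of the earlier sets intersect F, but {q3, q5} does.

1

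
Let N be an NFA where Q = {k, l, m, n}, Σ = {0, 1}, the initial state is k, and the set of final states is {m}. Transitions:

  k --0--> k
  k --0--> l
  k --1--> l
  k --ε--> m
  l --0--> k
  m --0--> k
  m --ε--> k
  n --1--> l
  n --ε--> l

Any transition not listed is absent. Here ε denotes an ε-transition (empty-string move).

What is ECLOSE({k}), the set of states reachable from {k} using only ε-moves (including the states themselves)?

Begin with {k}.
ε-move k → m; add m.

{k, m}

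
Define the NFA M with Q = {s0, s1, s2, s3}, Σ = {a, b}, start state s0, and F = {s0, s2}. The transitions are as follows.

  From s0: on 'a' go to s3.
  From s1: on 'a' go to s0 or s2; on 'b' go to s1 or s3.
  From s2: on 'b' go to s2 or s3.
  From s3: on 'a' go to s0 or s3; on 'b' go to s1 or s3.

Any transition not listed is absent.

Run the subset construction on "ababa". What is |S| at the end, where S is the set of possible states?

Start in {s0}.
Read 'a': {s0} → {s3}.
Read 'b': {s3} → {s1, s3}.
Read 'a': {s1, s3} → {s0, s2, s3}.
Read 'b': {s0, s2, s3} → {s1, s2, s3}.
Read 'a': {s1, s2, s3} → {s0, s2, s3}.
That set has 3 states.

3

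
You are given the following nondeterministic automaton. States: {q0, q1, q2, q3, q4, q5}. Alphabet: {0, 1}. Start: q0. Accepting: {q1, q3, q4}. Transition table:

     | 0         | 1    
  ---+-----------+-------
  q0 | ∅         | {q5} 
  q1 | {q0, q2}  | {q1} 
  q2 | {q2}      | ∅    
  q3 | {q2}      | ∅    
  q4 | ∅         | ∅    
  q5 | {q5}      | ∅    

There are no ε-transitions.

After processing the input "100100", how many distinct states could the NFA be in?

Start in {q0}.
Read '1': q0→{q5}; now {q5}.
Read '0': q5→{q5}; now {q5}.
Read '0': q5→{q5}; now {q5}.
Read '1': q5→∅; now ∅.
The set is empty and remains empty for the remaining 2 symbols.
That set has 0 states.

0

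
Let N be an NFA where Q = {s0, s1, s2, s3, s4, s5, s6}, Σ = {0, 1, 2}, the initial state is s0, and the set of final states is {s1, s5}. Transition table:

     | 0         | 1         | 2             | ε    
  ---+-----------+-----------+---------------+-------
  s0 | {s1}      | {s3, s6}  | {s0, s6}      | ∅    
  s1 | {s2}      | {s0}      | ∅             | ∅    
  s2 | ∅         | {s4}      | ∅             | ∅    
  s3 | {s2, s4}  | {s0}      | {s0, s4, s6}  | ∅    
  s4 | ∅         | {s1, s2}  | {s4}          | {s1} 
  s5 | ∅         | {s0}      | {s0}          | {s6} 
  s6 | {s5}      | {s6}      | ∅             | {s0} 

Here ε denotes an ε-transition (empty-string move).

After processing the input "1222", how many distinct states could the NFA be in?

Start in {s0}.
Read '1': {s0} → {s0, s3, s6}.
Read '2': {s0, s3, s6} → {s0, s1, s4, s6}.
Read '2': {s0, s1, s4, s6} → {s0, s1, s4, s6}.
Read '2': {s0, s1, s4, s6} → {s0, s1, s4, s6}.
That set has 4 states.

4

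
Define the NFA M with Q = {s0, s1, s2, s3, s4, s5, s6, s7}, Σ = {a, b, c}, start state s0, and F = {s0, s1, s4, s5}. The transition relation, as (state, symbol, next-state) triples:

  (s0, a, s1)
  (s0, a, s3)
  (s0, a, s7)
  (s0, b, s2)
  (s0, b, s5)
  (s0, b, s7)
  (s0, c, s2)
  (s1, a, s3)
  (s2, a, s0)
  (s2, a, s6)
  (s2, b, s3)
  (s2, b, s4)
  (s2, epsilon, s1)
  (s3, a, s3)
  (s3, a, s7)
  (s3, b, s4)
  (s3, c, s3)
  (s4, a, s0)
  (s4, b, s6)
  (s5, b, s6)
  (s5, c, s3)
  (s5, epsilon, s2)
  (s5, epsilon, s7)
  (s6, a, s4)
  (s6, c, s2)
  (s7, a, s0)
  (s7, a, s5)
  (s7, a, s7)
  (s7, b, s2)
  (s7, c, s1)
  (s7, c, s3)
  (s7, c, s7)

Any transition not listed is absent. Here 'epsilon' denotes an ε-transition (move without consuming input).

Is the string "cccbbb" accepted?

No

Start in {s0}.
Read 'c': s0→{s2}; union {s2}; ε-closure = {s1, s2}.
Read 'c': s1→∅, s2→∅; now ∅.
The set is empty and remains empty for the remaining 4 symbols.
The final set ∅ contains no accepting state.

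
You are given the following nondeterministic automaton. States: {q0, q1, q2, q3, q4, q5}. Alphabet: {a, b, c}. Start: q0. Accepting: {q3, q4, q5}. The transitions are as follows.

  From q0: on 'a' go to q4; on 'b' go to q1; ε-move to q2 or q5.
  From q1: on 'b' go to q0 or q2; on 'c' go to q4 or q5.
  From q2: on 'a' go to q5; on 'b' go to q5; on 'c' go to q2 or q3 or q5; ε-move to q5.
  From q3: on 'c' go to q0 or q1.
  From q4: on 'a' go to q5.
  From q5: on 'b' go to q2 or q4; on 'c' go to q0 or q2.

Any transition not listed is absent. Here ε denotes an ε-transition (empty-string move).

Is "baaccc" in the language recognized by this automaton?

Start: ε-closure({q0}) = {q0, q2, q5}.
Read 'b': {q0, q2, q5} → {q1, q2, q4, q5}.
Read 'a': {q1, q2, q4, q5} → {q5}.
Read 'a': {q5} → ∅.
The set is empty and remains empty for the remaining 3 symbols.
The final set ∅ contains no accepting state.

No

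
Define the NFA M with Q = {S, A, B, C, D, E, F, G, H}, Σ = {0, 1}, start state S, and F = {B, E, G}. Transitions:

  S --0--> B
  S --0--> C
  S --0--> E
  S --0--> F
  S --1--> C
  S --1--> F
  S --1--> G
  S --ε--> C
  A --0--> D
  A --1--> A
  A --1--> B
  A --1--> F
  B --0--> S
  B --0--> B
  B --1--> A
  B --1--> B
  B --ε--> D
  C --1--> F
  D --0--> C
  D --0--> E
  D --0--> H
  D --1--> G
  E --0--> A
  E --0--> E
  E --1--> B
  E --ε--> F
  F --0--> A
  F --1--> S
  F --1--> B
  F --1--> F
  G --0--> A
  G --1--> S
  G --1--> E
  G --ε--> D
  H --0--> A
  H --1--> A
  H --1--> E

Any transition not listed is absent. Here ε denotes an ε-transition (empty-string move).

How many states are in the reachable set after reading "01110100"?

8

Start: ε-closure({S}) = {S, C}.
Read '0': S→{B, C, E, F}, C→∅; union {B, C, E, F}; ε-closure = {B, C, D, E, F}.
Read '1': B→{A, B}, C→{F}, D→{G}, E→{B}, F→{S, B, F}; union {S, A, B, F, G}; ε-closure = {S, A, B, C, D, F, G}.
Read '1': S→{C, F, G}, A→{A, B, F}, B→{A, B}, C→{F}, D→{G}, F→{S, B, F}, G→{S, E}; union {S, A, B, C, E, F, G}; ε-closure = {S, A, B, C, D, E, F, G}.
Read '1': S→{C, F, G}, A→{A, B, F}, B→{A, B}, C→{F}, D→{G}, E→{B}, F→{S, B, F}, G→{S, E}; union {S, A, B, C, E, F, G}; ε-closure = {S, A, B, C, D, E, F, G}.
Read '0': S→{B, C, E, F}, A→{D}, B→{S, B}, C→∅, D→{C, E, H}, E→{A, E}, F→{A}, G→{A}; now {S, A, B, C, D, E, F, H}.
Read '1': S→{C, F, G}, A→{A, B, F}, B→{A, B}, C→{F}, D→{G}, E→{B}, F→{S, B, F}, H→{A, E}; union {S, A, B, C, E, F, G}; ε-closure = {S, A, B, C, D, E, F, G}.
Read '0': S→{B, C, E, F}, A→{D}, B→{S, B}, C→∅, D→{C, E, H}, E→{A, E}, F→{A}, G→{A}; now {S, A, B, C, D, E, F, H}.
Read '0': S→{B, C, E, F}, A→{D}, B→{S, B}, C→∅, D→{C, E, H}, E→{A, E}, F→{A}, H→{A}; now {S, A, B, C, D, E, F, H}.
That set has 8 states.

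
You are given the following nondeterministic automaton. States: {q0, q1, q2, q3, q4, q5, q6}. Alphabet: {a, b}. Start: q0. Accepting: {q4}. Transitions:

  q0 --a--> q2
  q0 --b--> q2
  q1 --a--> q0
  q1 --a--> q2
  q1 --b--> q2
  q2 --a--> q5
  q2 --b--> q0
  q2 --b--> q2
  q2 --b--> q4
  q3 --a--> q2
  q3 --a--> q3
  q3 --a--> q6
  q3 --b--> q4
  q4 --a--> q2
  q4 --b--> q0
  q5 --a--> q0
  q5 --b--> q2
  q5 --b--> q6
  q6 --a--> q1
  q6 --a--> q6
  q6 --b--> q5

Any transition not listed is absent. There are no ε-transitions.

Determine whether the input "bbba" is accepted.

Start in {q0}.
Read 'b': q0→{q2}; now {q2}.
Read 'b': q2→{q0, q2, q4}; now {q0, q2, q4}.
Read 'b': q0→{q2}, q2→{q0, q2, q4}, q4→{q0}; now {q0, q2, q4}.
Read 'a': q0→{q2}, q2→{q5}, q4→{q2}; now {q2, q5}.
The final set {q2, q5} contains no accepting state.

No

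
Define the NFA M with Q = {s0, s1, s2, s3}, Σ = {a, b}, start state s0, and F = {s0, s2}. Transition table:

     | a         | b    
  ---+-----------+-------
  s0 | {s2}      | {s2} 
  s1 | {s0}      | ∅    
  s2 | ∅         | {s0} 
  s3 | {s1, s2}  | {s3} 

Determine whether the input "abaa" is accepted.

No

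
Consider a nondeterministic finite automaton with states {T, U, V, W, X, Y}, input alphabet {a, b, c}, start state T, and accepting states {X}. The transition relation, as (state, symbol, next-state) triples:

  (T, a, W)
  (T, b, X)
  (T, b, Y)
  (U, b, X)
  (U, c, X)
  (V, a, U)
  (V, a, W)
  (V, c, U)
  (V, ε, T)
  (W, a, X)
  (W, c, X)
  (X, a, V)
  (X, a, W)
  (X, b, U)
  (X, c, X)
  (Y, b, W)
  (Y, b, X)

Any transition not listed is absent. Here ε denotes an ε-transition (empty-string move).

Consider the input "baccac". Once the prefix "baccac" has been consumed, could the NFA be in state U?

Yes

Start in {T}.
Read 'b': T→{X, Y}; now {X, Y}.
Read 'a': X→{V, W}, Y→∅; union {V, W}; ε-closure = {T, V, W}.
Read 'c': T→∅, V→{U}, W→{X}; now {U, X}.
Read 'c': U→{X}, X→{X}; now {X}.
Read 'a': X→{V, W}; union {V, W}; ε-closure = {T, V, W}.
Read 'c': T→∅, V→{U}, W→{X}; now {U, X}.
State U is in {U, X}.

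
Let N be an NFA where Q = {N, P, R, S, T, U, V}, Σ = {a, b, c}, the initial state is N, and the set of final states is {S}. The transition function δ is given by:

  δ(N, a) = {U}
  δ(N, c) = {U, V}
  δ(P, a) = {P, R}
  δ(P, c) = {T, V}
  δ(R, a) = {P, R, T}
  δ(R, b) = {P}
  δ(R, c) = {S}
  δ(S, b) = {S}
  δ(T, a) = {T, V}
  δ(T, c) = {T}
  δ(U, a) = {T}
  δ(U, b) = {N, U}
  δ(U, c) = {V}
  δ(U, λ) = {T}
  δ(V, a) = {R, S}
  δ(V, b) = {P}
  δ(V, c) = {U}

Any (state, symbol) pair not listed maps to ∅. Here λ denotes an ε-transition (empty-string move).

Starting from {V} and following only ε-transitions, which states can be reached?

Begin with {V}.
No ε-moves leave this set, so the closure equals the set itself.

{V}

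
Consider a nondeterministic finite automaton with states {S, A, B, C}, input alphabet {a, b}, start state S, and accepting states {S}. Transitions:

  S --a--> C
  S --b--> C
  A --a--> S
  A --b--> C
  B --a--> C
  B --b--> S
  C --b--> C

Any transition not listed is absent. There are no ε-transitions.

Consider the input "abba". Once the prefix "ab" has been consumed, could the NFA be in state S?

Start in {S}.
Read 'a': {S} → {C}.
Read 'b': {C} → {C}.
State S is not in {C}.

No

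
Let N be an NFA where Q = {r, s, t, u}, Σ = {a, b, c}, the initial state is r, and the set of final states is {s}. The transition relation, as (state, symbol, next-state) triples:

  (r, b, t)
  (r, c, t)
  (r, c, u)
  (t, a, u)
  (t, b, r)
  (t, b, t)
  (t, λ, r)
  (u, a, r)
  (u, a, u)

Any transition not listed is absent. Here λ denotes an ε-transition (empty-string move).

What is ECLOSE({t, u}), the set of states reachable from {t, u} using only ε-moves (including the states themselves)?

{r, t, u}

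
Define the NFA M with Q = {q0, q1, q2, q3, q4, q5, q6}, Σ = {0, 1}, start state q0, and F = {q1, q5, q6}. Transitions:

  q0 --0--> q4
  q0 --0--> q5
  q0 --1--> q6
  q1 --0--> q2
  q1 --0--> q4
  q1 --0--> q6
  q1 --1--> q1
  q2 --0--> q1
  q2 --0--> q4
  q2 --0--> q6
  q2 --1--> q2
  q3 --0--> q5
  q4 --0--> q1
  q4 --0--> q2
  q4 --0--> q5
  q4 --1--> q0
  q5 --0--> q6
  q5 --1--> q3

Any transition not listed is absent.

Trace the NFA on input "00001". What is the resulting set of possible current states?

{q0, q1, q2, q3}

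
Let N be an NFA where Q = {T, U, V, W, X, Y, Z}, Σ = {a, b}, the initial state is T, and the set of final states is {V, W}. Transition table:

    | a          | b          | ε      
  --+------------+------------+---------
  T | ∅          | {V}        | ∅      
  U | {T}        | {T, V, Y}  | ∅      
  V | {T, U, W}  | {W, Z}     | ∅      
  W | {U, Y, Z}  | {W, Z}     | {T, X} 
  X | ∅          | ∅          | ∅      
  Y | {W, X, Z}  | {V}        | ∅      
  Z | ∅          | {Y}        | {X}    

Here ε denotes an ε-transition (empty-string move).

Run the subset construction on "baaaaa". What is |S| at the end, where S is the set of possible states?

Start in {T}.
Read 'b': {T} → {V}.
Read 'a': {V} → {T, U, W, X}.
Read 'a': {T, U, W, X} → {T, U, X, Y, Z}.
Read 'a': {T, U, X, Y, Z} → {T, W, X, Z}.
Read 'a': {T, W, X, Z} → {U, X, Y, Z}.
Read 'a': {U, X, Y, Z} → {T, W, X, Z}.
That set has 4 states.

4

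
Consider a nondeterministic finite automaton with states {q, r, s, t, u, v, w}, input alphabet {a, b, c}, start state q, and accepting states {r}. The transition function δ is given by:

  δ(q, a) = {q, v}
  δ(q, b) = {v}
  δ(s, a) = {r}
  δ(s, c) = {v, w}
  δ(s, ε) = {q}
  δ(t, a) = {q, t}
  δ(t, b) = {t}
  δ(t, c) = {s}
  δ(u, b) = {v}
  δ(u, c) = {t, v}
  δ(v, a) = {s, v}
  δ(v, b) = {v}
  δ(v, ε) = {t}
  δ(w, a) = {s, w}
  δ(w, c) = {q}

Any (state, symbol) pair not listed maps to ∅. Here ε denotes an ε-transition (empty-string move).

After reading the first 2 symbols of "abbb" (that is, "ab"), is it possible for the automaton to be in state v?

Yes

Start in {q}.
Read 'a': q→{q, v}; union {q, v}; ε-closure = {q, t, v}.
Read 'b': q→{v}, t→{t}, v→{v}; now {t, v}.
State v is in {t, v}.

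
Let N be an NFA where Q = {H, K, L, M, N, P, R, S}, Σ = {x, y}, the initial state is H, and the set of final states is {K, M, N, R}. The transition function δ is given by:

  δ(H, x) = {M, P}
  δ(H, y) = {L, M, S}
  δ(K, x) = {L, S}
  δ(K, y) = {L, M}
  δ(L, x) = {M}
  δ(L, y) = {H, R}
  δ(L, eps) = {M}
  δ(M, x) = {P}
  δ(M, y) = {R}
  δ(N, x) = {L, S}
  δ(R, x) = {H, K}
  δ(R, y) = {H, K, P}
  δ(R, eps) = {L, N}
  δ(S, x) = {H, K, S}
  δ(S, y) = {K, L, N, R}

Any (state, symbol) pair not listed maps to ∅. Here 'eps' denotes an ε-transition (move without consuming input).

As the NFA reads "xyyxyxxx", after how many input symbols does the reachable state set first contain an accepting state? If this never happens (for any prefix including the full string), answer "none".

1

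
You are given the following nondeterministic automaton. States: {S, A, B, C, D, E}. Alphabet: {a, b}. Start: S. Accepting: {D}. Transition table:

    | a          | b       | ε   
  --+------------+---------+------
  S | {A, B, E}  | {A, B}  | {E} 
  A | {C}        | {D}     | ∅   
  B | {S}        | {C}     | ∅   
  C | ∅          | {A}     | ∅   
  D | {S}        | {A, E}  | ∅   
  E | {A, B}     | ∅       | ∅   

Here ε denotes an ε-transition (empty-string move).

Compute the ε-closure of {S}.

{S, E}

Begin with {S}.
ε-move S → E; add E.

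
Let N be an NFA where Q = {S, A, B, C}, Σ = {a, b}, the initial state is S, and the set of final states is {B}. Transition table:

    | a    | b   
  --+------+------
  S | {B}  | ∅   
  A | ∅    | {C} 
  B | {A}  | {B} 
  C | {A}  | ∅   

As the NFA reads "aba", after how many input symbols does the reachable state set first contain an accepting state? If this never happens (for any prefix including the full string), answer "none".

1

Start in {S}.
Read 'a': {S} → {B}.
None of the earlier sets intersect F, but {B} does.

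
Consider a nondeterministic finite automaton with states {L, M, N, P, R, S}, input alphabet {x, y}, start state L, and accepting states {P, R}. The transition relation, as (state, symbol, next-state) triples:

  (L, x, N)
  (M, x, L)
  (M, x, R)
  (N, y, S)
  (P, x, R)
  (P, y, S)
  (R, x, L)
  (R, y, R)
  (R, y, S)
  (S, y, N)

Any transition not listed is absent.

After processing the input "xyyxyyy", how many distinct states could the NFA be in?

Start in {L}.
Read 'x': L→{N}; now {N}.
Read 'y': N→{S}; now {S}.
Read 'y': S→{N}; now {N}.
Read 'x': N→∅; now ∅.
The set is empty and remains empty for the remaining 3 symbols.
That set has 0 states.

0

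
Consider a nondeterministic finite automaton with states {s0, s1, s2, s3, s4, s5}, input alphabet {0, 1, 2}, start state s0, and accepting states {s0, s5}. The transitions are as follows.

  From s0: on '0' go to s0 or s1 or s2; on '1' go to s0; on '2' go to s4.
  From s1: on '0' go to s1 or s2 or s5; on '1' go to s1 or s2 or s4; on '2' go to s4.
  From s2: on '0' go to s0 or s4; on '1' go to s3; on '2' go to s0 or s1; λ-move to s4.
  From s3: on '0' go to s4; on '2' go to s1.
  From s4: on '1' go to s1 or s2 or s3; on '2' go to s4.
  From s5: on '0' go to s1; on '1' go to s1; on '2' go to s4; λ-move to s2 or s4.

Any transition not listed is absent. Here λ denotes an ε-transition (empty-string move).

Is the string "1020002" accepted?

Start in {s0}.
Read '1': s0→{s0}; now {s0}.
Read '0': s0→{s0, s1, s2}; union {s0, s1, s2}; ε-closure = {s0, s1, s2, s4}.
Read '2': s0→{s4}, s1→{s4}, s2→{s0, s1}, s4→{s4}; now {s0, s1, s4}.
Read '0': s0→{s0, s1, s2}, s1→{s1, s2, s5}, s4→∅; union {s0, s1, s2, s5}; ε-closure = {s0, s1, s2, s4, s5}.
Read '0': s0→{s0, s1, s2}, s1→{s1, s2, s5}, s2→{s0, s4}, s4→∅, s5→{s1}; now {s0, s1, s2, s4, s5}.
Read '0': s0→{s0, s1, s2}, s1→{s1, s2, s5}, s2→{s0, s4}, s4→∅, s5→{s1}; now {s0, s1, s2, s4, s5}.
Read '2': s0→{s4}, s1→{s4}, s2→{s0, s1}, s4→{s4}, s5→{s4}; now {s0, s1, s4}.
The final set {s0, s1, s4} contains the accepting state s0.

Yes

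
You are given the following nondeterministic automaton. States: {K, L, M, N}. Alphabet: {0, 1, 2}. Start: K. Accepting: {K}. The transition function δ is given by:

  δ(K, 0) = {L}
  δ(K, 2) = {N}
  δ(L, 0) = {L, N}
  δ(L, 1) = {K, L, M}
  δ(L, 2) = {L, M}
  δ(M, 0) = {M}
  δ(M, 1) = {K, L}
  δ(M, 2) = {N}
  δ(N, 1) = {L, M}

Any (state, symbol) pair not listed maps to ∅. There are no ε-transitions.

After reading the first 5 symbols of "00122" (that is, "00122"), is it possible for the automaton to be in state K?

Start in {K}.
Read '0': K→{L}; now {L}.
Read '0': L→{L, N}; now {L, N}.
Read '1': L→{K, L, M}, N→{L, M}; now {K, L, M}.
Read '2': K→{N}, L→{L, M}, M→{N}; now {L, M, N}.
Read '2': L→{L, M}, M→{N}, N→∅; now {L, M, N}.
State K is not in {L, M, N}.

No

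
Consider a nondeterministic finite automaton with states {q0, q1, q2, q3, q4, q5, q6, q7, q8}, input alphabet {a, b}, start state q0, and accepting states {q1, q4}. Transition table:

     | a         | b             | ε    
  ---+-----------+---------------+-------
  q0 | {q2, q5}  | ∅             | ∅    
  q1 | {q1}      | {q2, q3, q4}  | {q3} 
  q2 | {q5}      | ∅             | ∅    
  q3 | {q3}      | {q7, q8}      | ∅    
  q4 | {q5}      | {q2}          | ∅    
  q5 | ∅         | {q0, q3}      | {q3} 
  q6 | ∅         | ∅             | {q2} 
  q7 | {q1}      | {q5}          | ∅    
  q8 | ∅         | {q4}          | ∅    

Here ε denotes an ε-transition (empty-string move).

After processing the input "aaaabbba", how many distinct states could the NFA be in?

Start in {q0}.
Read 'a': {q0} → {q2, q3, q5}.
Read 'a': {q2, q3, q5} → {q3, q5}.
Read 'a': {q3, q5} → {q3}.
Read 'a': {q3} → {q3}.
Read 'b': {q3} → {q7, q8}.
Read 'b': {q7, q8} → {q3, q4, q5}.
Read 'b': {q3, q4, q5} → {q0, q2, q3, q7, q8}.
Read 'a': {q0, q2, q3, q7, q8} → {q1, q2, q3, q5}.
That set has 4 states.

4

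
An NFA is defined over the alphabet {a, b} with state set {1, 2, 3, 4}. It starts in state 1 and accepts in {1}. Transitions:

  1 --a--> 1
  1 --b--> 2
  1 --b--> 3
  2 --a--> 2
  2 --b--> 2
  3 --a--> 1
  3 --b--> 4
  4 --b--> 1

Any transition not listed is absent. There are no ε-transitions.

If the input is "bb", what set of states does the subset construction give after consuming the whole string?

Start in {1}.
Read 'b': 1→{2, 3}; now {2, 3}.
Read 'b': 2→{2}, 3→{4}; now {2, 4}.

{2, 4}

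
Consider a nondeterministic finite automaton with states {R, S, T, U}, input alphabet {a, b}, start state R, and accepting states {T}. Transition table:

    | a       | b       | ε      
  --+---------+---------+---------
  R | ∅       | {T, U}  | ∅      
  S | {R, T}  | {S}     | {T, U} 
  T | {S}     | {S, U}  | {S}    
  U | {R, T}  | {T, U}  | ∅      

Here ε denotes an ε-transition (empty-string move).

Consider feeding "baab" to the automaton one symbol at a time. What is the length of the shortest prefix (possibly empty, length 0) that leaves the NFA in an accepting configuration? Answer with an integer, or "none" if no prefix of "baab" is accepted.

1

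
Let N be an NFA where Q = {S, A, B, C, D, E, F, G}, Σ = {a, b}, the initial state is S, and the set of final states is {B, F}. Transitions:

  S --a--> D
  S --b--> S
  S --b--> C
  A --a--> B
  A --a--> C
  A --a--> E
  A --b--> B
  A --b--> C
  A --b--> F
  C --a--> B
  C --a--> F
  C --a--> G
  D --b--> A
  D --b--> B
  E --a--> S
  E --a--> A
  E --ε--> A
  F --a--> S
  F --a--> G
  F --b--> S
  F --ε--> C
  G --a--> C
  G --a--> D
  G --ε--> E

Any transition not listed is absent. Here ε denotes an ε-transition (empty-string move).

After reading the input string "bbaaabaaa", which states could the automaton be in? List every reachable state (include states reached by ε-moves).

Start in {S}.
Read 'b': S→{S, C}; now {S, C}.
Read 'b': S→{S, C}, C→∅; now {S, C}.
Read 'a': S→{D}, C→{B, F, G}; union {B, D, F, G}; ε-closure = {A, B, C, D, E, F, G}.
Read 'a': A→{B, C, E}, B→∅, C→{B, F, G}, D→∅, E→{S, A}, F→{S, G}, G→{C, D}; now {S, A, B, C, D, E, F, G}.
Read 'a': S→{D}, A→{B, C, E}, B→∅, C→{B, F, G}, D→∅, E→{S, A}, F→{S, G}, G→{C, D}; now {S, A, B, C, D, E, F, G}.
Read 'b': S→{S, C}, A→{B, C, F}, B→∅, C→∅, D→{A, B}, E→∅, F→{S}, G→∅; now {S, A, B, C, F}.
Read 'a': S→{D}, A→{B, C, E}, B→∅, C→{B, F, G}, F→{S, G}; union {S, B, C, D, E, F, G}; ε-closure = {S, A, B, C, D, E, F, G}.
Read 'a': S→{D}, A→{B, C, E}, B→∅, C→{B, F, G}, D→∅, E→{S, A}, F→{S, G}, G→{C, D}; now {S, A, B, C, D, E, F, G}.
Read 'a': S→{D}, A→{B, C, E}, B→∅, C→{B, F, G}, D→∅, E→{S, A}, F→{S, G}, G→{C, D}; now {S, A, B, C, D, E, F, G}.

{S, A, B, C, D, E, F, G}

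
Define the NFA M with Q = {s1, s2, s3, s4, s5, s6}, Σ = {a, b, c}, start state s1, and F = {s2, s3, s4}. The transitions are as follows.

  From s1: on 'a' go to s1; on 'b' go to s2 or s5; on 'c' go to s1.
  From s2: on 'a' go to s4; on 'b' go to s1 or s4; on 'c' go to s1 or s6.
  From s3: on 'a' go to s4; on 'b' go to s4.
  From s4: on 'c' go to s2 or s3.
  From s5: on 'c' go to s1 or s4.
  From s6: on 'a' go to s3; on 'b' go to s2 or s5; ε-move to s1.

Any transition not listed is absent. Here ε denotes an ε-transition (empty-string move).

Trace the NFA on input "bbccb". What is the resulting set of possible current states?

{s2, s5}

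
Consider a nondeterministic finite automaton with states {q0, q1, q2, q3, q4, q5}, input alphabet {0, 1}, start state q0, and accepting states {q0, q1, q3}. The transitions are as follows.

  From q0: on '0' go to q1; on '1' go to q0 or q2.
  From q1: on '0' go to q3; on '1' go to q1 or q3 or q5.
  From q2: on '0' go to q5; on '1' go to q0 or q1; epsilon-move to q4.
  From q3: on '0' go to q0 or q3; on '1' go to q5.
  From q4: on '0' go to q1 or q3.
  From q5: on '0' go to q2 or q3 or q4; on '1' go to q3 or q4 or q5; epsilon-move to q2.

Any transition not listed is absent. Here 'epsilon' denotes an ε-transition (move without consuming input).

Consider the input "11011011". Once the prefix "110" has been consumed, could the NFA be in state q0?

No

Start in {q0}.
Read '1': {q0} → {q0, q2, q4}.
Read '1': {q0, q2, q4} → {q0, q1, q2, q4}.
Read '0': {q0, q1, q2, q4} → {q1, q2, q3, q4, q5}.
State q0 is not in {q1, q2, q3, q4, q5}.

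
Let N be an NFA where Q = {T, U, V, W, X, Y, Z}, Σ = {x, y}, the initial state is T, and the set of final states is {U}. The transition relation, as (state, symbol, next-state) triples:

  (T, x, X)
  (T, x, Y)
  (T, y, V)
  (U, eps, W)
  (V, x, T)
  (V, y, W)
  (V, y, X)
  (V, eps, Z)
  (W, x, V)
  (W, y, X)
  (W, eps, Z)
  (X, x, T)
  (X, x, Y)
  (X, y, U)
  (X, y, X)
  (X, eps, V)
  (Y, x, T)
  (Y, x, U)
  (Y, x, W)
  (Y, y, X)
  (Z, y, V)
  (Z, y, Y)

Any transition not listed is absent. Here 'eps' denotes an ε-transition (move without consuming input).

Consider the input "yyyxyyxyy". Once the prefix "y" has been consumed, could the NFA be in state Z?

Yes

Start in {T}.
Read 'y': {T} → {V, Z}.
State Z is in {V, Z}.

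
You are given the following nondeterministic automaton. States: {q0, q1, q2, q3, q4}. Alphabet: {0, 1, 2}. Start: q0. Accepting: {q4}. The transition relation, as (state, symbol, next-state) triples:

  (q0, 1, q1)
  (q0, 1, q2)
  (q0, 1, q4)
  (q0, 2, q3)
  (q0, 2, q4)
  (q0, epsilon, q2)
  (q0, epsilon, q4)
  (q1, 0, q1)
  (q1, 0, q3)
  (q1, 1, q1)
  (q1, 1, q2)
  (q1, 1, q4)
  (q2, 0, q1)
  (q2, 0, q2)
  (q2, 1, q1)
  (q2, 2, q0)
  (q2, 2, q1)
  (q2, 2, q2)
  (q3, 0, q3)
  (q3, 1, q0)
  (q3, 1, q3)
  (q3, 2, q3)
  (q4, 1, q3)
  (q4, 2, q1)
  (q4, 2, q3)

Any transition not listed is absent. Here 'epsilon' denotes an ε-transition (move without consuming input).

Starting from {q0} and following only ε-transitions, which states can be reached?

Begin with {q0}.
ε-move q0 → q2; add q2.
ε-move q0 → q4; add q4.

{q0, q2, q4}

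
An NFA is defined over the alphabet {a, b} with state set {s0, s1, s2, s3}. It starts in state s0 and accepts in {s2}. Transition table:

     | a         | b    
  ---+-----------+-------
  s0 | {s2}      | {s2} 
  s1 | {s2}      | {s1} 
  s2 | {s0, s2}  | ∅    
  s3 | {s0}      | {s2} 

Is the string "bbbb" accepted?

Start in {s0}.
Read 'b': {s0} → {s2}.
Read 'b': {s2} → ∅.
The set is empty and remains empty for the remaining 2 symbols.
The final set ∅ contains no accepting state.

No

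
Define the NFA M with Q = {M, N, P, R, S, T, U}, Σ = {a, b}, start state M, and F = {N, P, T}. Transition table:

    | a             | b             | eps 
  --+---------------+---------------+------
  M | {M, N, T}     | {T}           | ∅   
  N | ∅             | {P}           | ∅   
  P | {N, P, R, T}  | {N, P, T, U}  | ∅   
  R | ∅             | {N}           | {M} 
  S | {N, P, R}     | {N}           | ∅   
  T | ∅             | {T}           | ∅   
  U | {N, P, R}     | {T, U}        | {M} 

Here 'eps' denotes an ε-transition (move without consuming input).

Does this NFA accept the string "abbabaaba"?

Yes

Start in {M}.
Read 'a': {M} → {M, N, T}.
Read 'b': {M, N, T} → {P, T}.
Read 'b': {P, T} → {M, N, P, T, U}.
Read 'a': {M, N, P, T, U} → {M, N, P, R, T}.
Read 'b': {M, N, P, R, T} → {M, N, P, T, U}.
Read 'a': {M, N, P, T, U} → {M, N, P, R, T}.
Read 'a': {M, N, P, R, T} → {M, N, P, R, T}.
Read 'b': {M, N, P, R, T} → {M, N, P, T, U}.
Read 'a': {M, N, P, T, U} → {M, N, P, R, T}.
The final set {M, N, P, R, T} contains the accepting states N, P, T.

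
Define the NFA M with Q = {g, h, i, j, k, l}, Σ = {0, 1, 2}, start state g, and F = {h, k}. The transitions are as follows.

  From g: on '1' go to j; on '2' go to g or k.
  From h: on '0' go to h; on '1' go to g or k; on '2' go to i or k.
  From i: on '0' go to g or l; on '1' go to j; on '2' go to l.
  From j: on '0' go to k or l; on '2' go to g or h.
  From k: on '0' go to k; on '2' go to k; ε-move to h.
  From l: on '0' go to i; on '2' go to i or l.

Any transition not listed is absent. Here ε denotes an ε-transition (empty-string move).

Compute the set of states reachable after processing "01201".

Start in {g}.
Read '0': {g} → ∅.
The set is empty and remains empty for the remaining 4 symbols.

∅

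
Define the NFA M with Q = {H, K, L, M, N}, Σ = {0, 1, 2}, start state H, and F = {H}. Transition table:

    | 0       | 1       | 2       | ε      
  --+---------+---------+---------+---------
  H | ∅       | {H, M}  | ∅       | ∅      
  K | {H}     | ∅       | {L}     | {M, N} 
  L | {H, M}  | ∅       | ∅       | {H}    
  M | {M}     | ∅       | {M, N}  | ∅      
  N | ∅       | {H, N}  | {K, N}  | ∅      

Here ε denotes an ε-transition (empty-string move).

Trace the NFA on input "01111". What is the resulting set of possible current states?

∅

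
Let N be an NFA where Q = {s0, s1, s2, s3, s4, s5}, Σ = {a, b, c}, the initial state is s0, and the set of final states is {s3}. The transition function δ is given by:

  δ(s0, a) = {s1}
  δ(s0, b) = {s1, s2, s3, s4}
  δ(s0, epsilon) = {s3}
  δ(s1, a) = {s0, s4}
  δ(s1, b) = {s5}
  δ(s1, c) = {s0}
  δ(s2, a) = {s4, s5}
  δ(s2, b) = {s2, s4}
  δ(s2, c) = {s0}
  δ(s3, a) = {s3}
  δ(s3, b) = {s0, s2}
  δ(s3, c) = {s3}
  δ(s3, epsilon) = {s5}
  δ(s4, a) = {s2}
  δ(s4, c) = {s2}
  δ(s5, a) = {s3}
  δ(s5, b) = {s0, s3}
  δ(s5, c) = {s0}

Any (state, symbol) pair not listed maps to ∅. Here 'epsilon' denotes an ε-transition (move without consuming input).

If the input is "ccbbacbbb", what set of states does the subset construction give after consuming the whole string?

Start: ε-closure({s0}) = {s0, s3, s5}.
Read 'c': {s0, s3, s5} → {s0, s3, s5}.
Read 'c': {s0, s3, s5} → {s0, s3, s5}.
Read 'b': {s0, s3, s5} → {s0, s1, s2, s3, s4, s5}.
Read 'b': {s0, s1, s2, s3, s4, s5} → {s0, s1, s2, s3, s4, s5}.
Read 'a': {s0, s1, s2, s3, s4, s5} → {s0, s1, s2, s3, s4, s5}.
Read 'c': {s0, s1, s2, s3, s4, s5} → {s0, s2, s3, s5}.
Read 'b': {s0, s2, s3, s5} → {s0, s1, s2, s3, s4, s5}.
Read 'b': {s0, s1, s2, s3, s4, s5} → {s0, s1, s2, s3, s4, s5}.
Read 'b': {s0, s1, s2, s3, s4, s5} → {s0, s1, s2, s3, s4, s5}.

{s0, s1, s2, s3, s4, s5}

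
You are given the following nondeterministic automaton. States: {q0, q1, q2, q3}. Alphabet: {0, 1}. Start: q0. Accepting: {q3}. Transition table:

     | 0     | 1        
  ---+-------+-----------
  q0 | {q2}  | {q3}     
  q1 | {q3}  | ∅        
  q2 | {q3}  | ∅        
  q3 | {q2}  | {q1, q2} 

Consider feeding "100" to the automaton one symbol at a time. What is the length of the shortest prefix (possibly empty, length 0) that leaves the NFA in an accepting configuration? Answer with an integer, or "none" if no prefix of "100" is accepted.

1

Start in {q0}.
Read '1': q0→{q3}; now {q3}.
None of the earlier sets intersect F, but {q3} does.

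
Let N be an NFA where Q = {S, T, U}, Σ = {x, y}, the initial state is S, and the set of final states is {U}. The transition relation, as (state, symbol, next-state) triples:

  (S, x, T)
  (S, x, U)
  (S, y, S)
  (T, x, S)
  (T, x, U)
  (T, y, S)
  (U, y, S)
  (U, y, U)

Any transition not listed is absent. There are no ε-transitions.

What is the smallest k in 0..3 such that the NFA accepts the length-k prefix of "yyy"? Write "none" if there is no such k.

none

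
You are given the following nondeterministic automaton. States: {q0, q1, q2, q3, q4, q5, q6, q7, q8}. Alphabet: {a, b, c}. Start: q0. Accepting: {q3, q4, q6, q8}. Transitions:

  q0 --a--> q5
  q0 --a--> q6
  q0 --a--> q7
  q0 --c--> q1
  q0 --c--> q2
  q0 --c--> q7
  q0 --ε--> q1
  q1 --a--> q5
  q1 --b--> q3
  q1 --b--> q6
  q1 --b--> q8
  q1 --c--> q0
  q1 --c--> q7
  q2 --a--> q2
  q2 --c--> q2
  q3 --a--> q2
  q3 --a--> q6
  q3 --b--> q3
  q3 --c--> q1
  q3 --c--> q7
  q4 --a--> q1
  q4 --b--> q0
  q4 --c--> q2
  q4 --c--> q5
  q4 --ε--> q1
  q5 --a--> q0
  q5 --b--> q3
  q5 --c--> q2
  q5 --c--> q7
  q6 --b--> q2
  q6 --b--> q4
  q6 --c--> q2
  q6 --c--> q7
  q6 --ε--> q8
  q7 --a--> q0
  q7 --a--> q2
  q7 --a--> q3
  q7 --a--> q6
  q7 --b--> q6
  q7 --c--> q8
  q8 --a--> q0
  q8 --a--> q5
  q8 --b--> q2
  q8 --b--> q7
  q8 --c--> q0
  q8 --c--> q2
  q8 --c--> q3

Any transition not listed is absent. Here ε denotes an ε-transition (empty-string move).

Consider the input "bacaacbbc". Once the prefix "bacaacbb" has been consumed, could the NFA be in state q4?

Start: ε-closure({q0}) = {q0, q1}.
Read 'b': q0→∅, q1→{q3, q6, q8}; now {q3, q6, q8}.
Read 'a': q3→{q2, q6}, q6→∅, q8→{q0, q5}; union {q0, q2, q5, q6}; ε-closure = {q0, q1, q2, q5, q6, q8}.
Read 'c': q0→{q1, q2, q7}, q1→{q0, q7}, q2→{q2}, q5→{q2, q7}, q6→{q2, q7}, q8→{q0, q2, q3}; now {q0, q1, q2, q3, q7}.
Read 'a': q0→{q5, q6, q7}, q1→{q5}, q2→{q2}, q3→{q2, q6}, q7→{q0, q2, q3, q6}; union {q0, q2, q3, q5, q6, q7}; ε-closure = {q0, q1, q2, q3, q5, q6, q7, q8}.
Read 'a': q0→{q5, q6, q7}, q1→{q5}, q2→{q2}, q3→{q2, q6}, q5→{q0}, q6→∅, q7→{q0, q2, q3, q6}, q8→{q0, q5}; union {q0, q2, q3, q5, q6, q7}; ε-closure = {q0, q1, q2, q3, q5, q6, q7, q8}.
Read 'c': q0→{q1, q2, q7}, q1→{q0, q7}, q2→{q2}, q3→{q1, q7}, q5→{q2, q7}, q6→{q2, q7}, q7→{q8}, q8→{q0, q2, q3}; now {q0, q1, q2, q3, q7, q8}.
Read 'b': q0→∅, q1→{q3, q6, q8}, q2→∅, q3→{q3}, q7→{q6}, q8→{q2, q7}; now {q2, q3, q6, q7, q8}.
Read 'b': q2→∅, q3→{q3}, q6→{q2, q4}, q7→{q6}, q8→{q2, q7}; union {q2, q3, q4, q6, q7}; ε-closure = {q1, q2, q3, q4, q6, q7, q8}.
State q4 is in {q1, q2, q3, q4, q6, q7, q8}.

Yes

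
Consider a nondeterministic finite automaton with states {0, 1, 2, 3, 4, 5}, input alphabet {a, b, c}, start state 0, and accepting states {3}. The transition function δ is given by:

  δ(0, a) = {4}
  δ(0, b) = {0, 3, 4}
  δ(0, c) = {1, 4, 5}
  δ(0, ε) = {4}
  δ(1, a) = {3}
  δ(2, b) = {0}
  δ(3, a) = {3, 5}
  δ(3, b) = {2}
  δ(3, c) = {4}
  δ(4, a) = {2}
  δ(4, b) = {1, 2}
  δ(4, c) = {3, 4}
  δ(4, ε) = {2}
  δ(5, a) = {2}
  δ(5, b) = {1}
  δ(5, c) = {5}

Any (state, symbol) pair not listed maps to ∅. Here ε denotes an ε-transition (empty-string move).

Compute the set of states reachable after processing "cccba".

Start: ε-closure({0}) = {0, 2, 4}.
Read 'c': 0→{1, 4, 5}, 2→∅, 4→{3, 4}; union {1, 3, 4, 5}; ε-closure = {1, 2, 3, 4, 5}.
Read 'c': 1→∅, 2→∅, 3→{4}, 4→{3, 4}, 5→{5}; union {3, 4, 5}; ε-closure = {2, 3, 4, 5}.
Read 'c': 2→∅, 3→{4}, 4→{3, 4}, 5→{5}; union {3, 4, 5}; ε-closure = {2, 3, 4, 5}.
Read 'b': 2→{0}, 3→{2}, 4→{1, 2}, 5→{1}; union {0, 1, 2}; ε-closure = {0, 1, 2, 4}.
Read 'a': 0→{4}, 1→{3}, 2→∅, 4→{2}; now {2, 3, 4}.

{2, 3, 4}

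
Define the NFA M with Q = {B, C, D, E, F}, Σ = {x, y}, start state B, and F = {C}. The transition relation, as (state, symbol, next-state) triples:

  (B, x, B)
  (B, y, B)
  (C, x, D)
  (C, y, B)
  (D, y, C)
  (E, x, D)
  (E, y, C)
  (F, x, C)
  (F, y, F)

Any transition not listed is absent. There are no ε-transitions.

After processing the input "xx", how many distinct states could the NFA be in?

1

Start in {B}.
Read 'x': {B} → {B}.
Read 'x': {B} → {B}.
That set has 1 state.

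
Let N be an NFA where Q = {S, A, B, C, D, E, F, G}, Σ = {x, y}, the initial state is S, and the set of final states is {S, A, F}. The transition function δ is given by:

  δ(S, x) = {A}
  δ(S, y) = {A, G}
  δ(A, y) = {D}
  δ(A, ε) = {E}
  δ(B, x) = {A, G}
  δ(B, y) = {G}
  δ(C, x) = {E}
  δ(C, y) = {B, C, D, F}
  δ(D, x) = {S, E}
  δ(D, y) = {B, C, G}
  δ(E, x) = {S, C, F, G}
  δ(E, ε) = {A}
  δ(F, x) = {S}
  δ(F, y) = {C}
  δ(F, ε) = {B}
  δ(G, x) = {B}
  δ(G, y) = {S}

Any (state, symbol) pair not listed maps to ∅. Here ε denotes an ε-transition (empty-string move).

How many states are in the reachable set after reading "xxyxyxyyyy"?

8

Start in {S}.
Read 'x': S→{A}; union {A}; ε-closure = {A, E}.
Read 'x': A→∅, E→{S, C, F, G}; union {S, C, F, G}; ε-closure = {S, B, C, F, G}.
Read 'y': S→{A, G}, B→{G}, C→{B, C, D, F}, F→{C}, G→{S}; union {S, A, B, C, D, F, G}; ε-closure = {S, A, B, C, D, E, F, G}.
Read 'x': S→{A}, A→∅, B→{A, G}, C→{E}, D→{S, E}, E→{S, C, F, G}, F→{S}, G→{B}; now {S, A, B, C, E, F, G}.
Read 'y': S→{A, G}, A→{D}, B→{G}, C→{B, C, D, F}, E→∅, F→{C}, G→{S}; union {S, A, B, C, D, F, G}; ε-closure = {S, A, B, C, D, E, F, G}.
Read 'x': S→{A}, A→∅, B→{A, G}, C→{E}, D→{S, E}, E→{S, C, F, G}, F→{S}, G→{B}; now {S, A, B, C, E, F, G}.
Read 'y': S→{A, G}, A→{D}, B→{G}, C→{B, C, D, F}, E→∅, F→{C}, G→{S}; union {S, A, B, C, D, F, G}; ε-closure = {S, A, B, C, D, E, F, G}.
Read 'y': S→{A, G}, A→{D}, B→{G}, C→{B, C, D, F}, D→{B, C, G}, E→∅, F→{C}, G→{S}; union {S, A, B, C, D, F, G}; ε-closure = {S, A, B, C, D, E, F, G}.
Read 'y': S→{A, G}, A→{D}, B→{G}, C→{B, C, D, F}, D→{B, C, G}, E→∅, F→{C}, G→{S}; union {S, A, B, C, D, F, G}; ε-closure = {S, A, B, C, D, E, F, G}.
Read 'y': S→{A, G}, A→{D}, B→{G}, C→{B, C, D, F}, D→{B, C, G}, E→∅, F→{C}, G→{S}; union {S, A, B, C, D, F, G}; ε-closure = {S, A, B, C, D, E, F, G}.
That set has 8 states.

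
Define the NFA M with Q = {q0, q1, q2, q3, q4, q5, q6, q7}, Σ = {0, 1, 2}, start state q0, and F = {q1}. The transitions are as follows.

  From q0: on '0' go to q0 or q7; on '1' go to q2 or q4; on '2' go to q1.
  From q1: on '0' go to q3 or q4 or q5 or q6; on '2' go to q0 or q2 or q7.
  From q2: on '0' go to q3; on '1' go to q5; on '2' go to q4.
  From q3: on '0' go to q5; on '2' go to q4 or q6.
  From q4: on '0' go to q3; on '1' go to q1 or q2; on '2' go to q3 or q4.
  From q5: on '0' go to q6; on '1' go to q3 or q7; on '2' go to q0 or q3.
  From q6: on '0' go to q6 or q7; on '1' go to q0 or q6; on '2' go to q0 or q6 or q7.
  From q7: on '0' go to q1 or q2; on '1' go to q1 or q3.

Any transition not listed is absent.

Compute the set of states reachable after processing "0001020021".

{q0, q1, q2, q3, q4, q5, q6}

Start in {q0}.
Read '0': {q0} → {q0, q7}.
Read '0': {q0, q7} → {q0, q1, q2, q7}.
Read '0': {q0, q1, q2, q7} → {q0, q1, q2, q3, q4, q5, q6, q7}.
Read '1': {q0, q1, q2, q3, q4, q5, q6, q7} → {q0, q1, q2, q3, q4, q5, q6, q7}.
Read '0': {q0, q1, q2, q3, q4, q5, q6, q7} → {q0, q1, q2, q3, q4, q5, q6, q7}.
Read '2': {q0, q1, q2, q3, q4, q5, q6, q7} → {q0, q1, q2, q3, q4, q6, q7}.
Read '0': {q0, q1, q2, q3, q4, q6, q7} → {q0, q1, q2, q3, q4, q5, q6, q7}.
Read '0': {q0, q1, q2, q3, q4, q5, q6, q7} → {q0, q1, q2, q3, q4, q5, q6, q7}.
Read '2': {q0, q1, q2, q3, q4, q5, q6, q7} → {q0, q1, q2, q3, q4, q6, q7}.
Read '1': {q0, q1, q2, q3, q4, q6, q7} → {q0, q1, q2, q3, q4, q5, q6}.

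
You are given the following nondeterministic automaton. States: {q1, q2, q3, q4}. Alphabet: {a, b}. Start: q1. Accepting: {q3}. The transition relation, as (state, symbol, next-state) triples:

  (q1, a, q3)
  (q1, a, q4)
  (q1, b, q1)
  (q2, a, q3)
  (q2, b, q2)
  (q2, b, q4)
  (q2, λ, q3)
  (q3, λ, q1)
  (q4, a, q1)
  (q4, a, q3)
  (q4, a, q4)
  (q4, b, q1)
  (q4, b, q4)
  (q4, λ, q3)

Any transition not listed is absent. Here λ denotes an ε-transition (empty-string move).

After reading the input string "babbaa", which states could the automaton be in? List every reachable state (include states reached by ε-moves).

Start in {q1}.
Read 'b': q1→{q1}; now {q1}.
Read 'a': q1→{q3, q4}; union {q3, q4}; ε-closure = {q1, q3, q4}.
Read 'b': q1→{q1}, q3→∅, q4→{q1, q4}; union {q1, q4}; ε-closure = {q1, q3, q4}.
Read 'b': q1→{q1}, q3→∅, q4→{q1, q4}; union {q1, q4}; ε-closure = {q1, q3, q4}.
Read 'a': q1→{q3, q4}, q3→∅, q4→{q1, q3, q4}; now {q1, q3, q4}.
Read 'a': q1→{q3, q4}, q3→∅, q4→{q1, q3, q4}; now {q1, q3, q4}.

{q1, q3, q4}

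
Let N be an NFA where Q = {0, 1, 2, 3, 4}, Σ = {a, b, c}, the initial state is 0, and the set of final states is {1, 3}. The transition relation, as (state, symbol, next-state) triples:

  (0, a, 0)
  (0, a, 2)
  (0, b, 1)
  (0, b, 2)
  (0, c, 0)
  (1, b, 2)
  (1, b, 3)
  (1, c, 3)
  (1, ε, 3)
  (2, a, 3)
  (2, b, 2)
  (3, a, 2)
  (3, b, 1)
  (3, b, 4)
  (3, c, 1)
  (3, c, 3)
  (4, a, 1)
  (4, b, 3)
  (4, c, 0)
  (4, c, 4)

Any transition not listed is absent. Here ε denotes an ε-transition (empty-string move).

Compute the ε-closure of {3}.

{3}

Begin with {3}.
No ε-moves leave this set, so the closure equals the set itself.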